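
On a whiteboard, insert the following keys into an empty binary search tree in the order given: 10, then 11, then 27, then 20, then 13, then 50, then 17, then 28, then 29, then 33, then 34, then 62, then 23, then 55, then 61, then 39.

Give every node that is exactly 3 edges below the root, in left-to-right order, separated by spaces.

20 50

10: root
11: right child of 10 (depth 1)
27: right child of 11 (depth 2)
20: left child of 27 (depth 3)
13: left child of 20 (depth 4)
50: right child of 27 (depth 3)
17: right child of 13 (depth 5)
28: left child of 50 (depth 4)
29: right child of 28 (depth 5)
33: right child of 29 (depth 6)
34: right child of 33 (depth 7)
62: right child of 50 (depth 4)
23: right child of 20 (depth 4)
55: left child of 62 (depth 5)
61: right child of 55 (depth 6)
39: right child of 34 (depth 8)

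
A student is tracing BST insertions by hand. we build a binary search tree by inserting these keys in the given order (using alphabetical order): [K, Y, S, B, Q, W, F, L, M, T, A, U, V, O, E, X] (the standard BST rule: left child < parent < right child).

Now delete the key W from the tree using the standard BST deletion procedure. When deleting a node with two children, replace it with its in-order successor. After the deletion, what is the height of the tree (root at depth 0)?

Insert K: tree is empty, so K becomes the root.
Insert Y: Y > K → go right. Place as right child of K.
Insert S: S > K → go right; S < Y → go left. Place as left child of Y.
Insert B: B < K → go left. Place as left child of K.
Insert Q: Q > K → go right; Q < Y → go left; Q < S → go left. Place as left child of S.
Insert W: W > K → go right; W < Y → go left; W > S → go right. Place as right child of S.
Insert F: F < K → go left; F > B → go right. Place as right child of B.
Insert L: L > K → go right; L < Y → go left; L < S → go left; L < Q → go left. Place as left child of Q.
Insert M: M > K → go right; M < Y → go left; M < S → go left; M < Q → go left; M > L → go right. Place as right child of L.
Insert T: T > K → go right; T < Y → go left; T > S → go right; T < W → go left. Place as left child of W.
Insert A: A < K → go left; A < B → go left. Place as left child of B.
Insert U: U > K → go right; U < Y → go left; U > S → go right; U < W → go left; U > T → go right. Place as right child of T.
Insert V: V > K → go right; V < Y → go left; V > S → go right; V < W → go left; V > T → go right; V > U → go right. Place as right child of U.
Insert O: O > K → go right; O < Y → go left; O < S → go left; O < Q → go left; O > L → go right; O > M → go right. Place as right child of M.
Insert E: E < K → go left; E > B → go right; E < F → go left. Place as left child of F.
Insert X: X > K → go right; X < Y → go left; X > S → go right; X > W → go right. Place as right child of W.

Delete W (two children — replace with in-order successor).
After deletion, deepest node is V at depth 6.

6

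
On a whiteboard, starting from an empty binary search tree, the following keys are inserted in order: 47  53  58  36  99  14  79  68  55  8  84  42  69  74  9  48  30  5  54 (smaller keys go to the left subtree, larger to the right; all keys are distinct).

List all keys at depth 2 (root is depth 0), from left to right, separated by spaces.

47: root
53: right child of 47 (depth 1)
58: right child of 53 (depth 2)
36: left child of 47 (depth 1)
99: right child of 58 (depth 3)
14: left child of 36 (depth 2)
79: left child of 99 (depth 4)
68: left child of 79 (depth 5)
55: left child of 58 (depth 3)
8: left child of 14 (depth 3)
84: right child of 79 (depth 5)
42: right child of 36 (depth 2)
69: right child of 68 (depth 6)
74: right child of 69 (depth 7)
9: right child of 8 (depth 4)
48: left child of 53 (depth 2)
30: right child of 14 (depth 3)
5: left child of 8 (depth 4)
54: left child of 55 (depth 4)

14 42 48 58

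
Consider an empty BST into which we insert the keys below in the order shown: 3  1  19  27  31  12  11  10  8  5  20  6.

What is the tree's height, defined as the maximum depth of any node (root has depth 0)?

7

Resulting structure (node: left, right):
  3: L=1, R=19
  1: L=–, R=–
  19: L=12, R=27
  27: L=20, R=31
  31: L=–, R=–
  12: L=11, R=–
  11: L=10, R=–
  10: L=8, R=–
  8: L=5, R=–
  5: L=–, R=6
  20: L=–, R=–
  6: L=–, R=–

The deepest node is 6 at depth 7.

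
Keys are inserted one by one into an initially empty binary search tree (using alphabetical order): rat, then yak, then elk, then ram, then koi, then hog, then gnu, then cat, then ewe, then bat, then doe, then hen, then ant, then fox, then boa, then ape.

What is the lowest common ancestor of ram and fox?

ram

rat: root
yak: right child of rat (depth 1)
elk: left child of rat (depth 1)
ram: right child of elk (depth 2)
koi: left child of ram (depth 3)
hog: left child of koi (depth 4)
gnu: left child of hog (depth 5)
cat: left child of elk (depth 2)
ewe: left child of gnu (depth 6)
bat: left child of cat (depth 3)
doe: right child of cat (depth 3)
hen: right child of gnu (depth 6)
ant: left child of bat (depth 4)
fox: right child of ewe (depth 7)
boa: right child of bat (depth 4)
ape: right child of ant (depth 5)

Path to ram: rat → elk → ram
Path to fox: rat → elk → ram → koi → hog → gnu → ewe → fox
ram lies on both paths and is an ancestor of the other node.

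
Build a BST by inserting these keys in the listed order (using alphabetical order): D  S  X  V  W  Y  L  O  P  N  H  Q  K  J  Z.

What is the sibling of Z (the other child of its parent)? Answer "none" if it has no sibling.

none

Insert D: tree is empty, so D becomes the root.
Insert S: S > D → go right. Place as right child of D.
Insert X: X > D → go right; X > S → go right. Place as right child of S.
Insert V: V > D → go right; V > S → go right; V < X → go left. Place as left child of X.
Insert W: W > D → go right; W > S → go right; W < X → go left; W > V → go right. Place as right child of V.
Insert Y: Y > D → go right; Y > S → go right; Y > X → go right. Place as right child of X.
Insert L: L > D → go right; L < S → go left. Place as left child of S.
Insert O: O > D → go right; O < S → go left; O > L → go right. Place as right child of L.
Insert P: P > D → go right; P < S → go left; P > L → go right; P > O → go right. Place as right child of O.
Insert N: N > D → go right; N < S → go left; N > L → go right; N < O → go left. Place as left child of O.
Insert H: H > D → go right; H < S → go left; H < L → go left. Place as left child of L.
Insert Q: Q > D → go right; Q < S → go left; Q > L → go right; Q > O → go right; Q > P → go right. Place as right child of P.
Insert K: K > D → go right; K < S → go left; K < L → go left; K > H → go right. Place as right child of H.
Insert J: J > D → go right; J < S → go left; J < L → go left; J > H → go right; J < K → go left. Place as left child of K.
Insert Z: Z > D → go right; Z > S → go right; Z > X → go right; Z > Y → go right. Place as right child of Y.

Z's parent is Y, which has only one child.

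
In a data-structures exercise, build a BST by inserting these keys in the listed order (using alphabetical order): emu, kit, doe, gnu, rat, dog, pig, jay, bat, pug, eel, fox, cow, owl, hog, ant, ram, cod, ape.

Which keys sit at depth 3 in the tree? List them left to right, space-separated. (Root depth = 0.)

Insert emu: tree is empty, so emu becomes the root.
Insert kit: kit > emu → go right. Place as right child of emu.
Insert doe: doe < emu → go left. Place as left child of emu.
Insert gnu: gnu > emu → go right; gnu < kit → go left. Place as left child of kit.
Insert rat: rat > emu → go right; rat > kit → go right. Place as right child of kit.
Insert dog: dog < emu → go left; dog > doe → go right. Place as right child of doe.
Insert pig: pig > emu → go right; pig > kit → go right; pig < rat → go left. Place as left child of rat.
Insert jay: jay > emu → go right; jay < kit → go left; jay > gnu → go right. Place as right child of gnu.
Insert bat: bat < emu → go left; bat < doe → go left. Place as left child of doe.
Insert pug: pug > emu → go right; pug > kit → go right; pug < rat → go left; pug > pig → go right. Place as right child of pig.
Insert eel: eel < emu → go left; eel > doe → go right; eel > dog → go right. Place as right child of dog.
Insert fox: fox > emu → go right; fox < kit → go left; fox < gnu → go left. Place as left child of gnu.
Insert cow: cow < emu → go left; cow < doe → go left; cow > bat → go right. Place as right child of bat.
Insert owl: owl > emu → go right; owl > kit → go right; owl < rat → go left; owl < pig → go left. Place as left child of pig.
Insert hog: hog > emu → go right; hog < kit → go left; hog > gnu → go right; hog < jay → go left. Place as left child of jay.
Insert ant: ant < emu → go left; ant < doe → go left; ant < bat → go left. Place as left child of bat.
Insert ram: ram > emu → go right; ram > kit → go right; ram < rat → go left; ram > pig → go right; ram > pug → go right. Place as right child of pug.
Insert cod: cod < emu → go left; cod < doe → go left; cod > bat → go right; cod < cow → go left. Place as left child of cow.
Insert ape: ape < emu → go left; ape < doe → go left; ape < bat → go left; ape > ant → go right. Place as right child of ant.

ant cow eel fox jay pig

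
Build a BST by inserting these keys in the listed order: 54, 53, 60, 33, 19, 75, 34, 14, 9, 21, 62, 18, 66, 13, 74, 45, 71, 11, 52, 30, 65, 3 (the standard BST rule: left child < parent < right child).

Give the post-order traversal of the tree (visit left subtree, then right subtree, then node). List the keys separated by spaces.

54: root
53: left child of 54 (depth 1)
60: right child of 54 (depth 1)
33: left child of 53 (depth 2)
19: left child of 33 (depth 3)
75: right child of 60 (depth 2)
34: right child of 33 (depth 3)
14: left child of 19 (depth 4)
9: left child of 14 (depth 5)
21: right child of 19 (depth 4)
62: left child of 75 (depth 3)
18: right child of 14 (depth 5)
66: right child of 62 (depth 4)
13: right child of 9 (depth 6)
74: right child of 66 (depth 5)
45: right child of 34 (depth 4)
71: left child of 74 (depth 6)
11: left child of 13 (depth 7)
52: right child of 45 (depth 5)
30: right child of 21 (depth 5)
65: left child of 66 (depth 5)
3: left child of 9 (depth 6)

3 11 13 9 18 14 30 21 19 52 45 34 33 53 65 71 74 66 62 75 60 54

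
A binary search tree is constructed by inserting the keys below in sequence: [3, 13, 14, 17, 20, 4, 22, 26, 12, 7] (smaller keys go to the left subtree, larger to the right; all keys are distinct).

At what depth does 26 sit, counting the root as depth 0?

6

3: root
13: right child of 3 (depth 1)
14: right child of 13 (depth 2)
17: right child of 14 (depth 3)
20: right child of 17 (depth 4)
4: left child of 13 (depth 2)
22: right child of 20 (depth 5)
26: right child of 22 (depth 6)
12: right child of 4 (depth 3)
7: left child of 12 (depth 4)

Path to 26: 3 → 13 → 14 → 17 → 20 → 22 → 26, which is 6 edges.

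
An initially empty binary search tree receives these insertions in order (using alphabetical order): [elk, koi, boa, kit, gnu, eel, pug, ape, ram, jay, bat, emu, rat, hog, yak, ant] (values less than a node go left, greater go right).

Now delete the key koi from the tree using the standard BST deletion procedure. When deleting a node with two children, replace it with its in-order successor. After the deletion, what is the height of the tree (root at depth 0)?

5

Insert elk: tree is empty, so elk becomes the root.
Insert koi: koi > elk → go right. Place as right child of elk.
Insert boa: boa < elk → go left. Place as left child of elk.
Insert kit: kit > elk → go right; kit < koi → go left. Place as left child of koi.
Insert gnu: gnu > elk → go right; gnu < koi → go left; gnu < kit → go left. Place as left child of kit.
Insert eel: eel < elk → go left; eel > boa → go right. Place as right child of boa.
Insert pug: pug > elk → go right; pug > koi → go right. Place as right child of koi.
Insert ape: ape < elk → go left; ape < boa → go left. Place as left child of boa.
Insert ram: ram > elk → go right; ram > koi → go right; ram > pug → go right. Place as right child of pug.
Insert jay: jay > elk → go right; jay < koi → go left; jay < kit → go left; jay > gnu → go right. Place as right child of gnu.
Insert bat: bat < elk → go left; bat < boa → go left; bat > ape → go right. Place as right child of ape.
Insert emu: emu > elk → go right; emu < koi → go left; emu < kit → go left; emu < gnu → go left. Place as left child of gnu.
Insert rat: rat > elk → go right; rat > koi → go right; rat > pug → go right; rat > ram → go right. Place as right child of ram.
Insert hog: hog > elk → go right; hog < koi → go left; hog < kit → go left; hog > gnu → go right; hog < jay → go left. Place as left child of jay.
Insert yak: yak > elk → go right; yak > koi → go right; yak > pug → go right; yak > ram → go right; yak > rat → go right. Place as right child of rat.
Insert ant: ant < elk → go left; ant < boa → go left; ant < ape → go left. Place as left child of ape.

Delete koi (two children — replace with in-order successor).
After deletion, deepest node is hog at depth 5.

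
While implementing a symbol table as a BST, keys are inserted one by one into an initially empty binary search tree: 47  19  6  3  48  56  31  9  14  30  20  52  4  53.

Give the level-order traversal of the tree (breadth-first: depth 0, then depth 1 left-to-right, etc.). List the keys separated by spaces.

47 19 48 6 31 56 3 9 30 52 4 14 20 53

Insert 47: tree is empty, so 47 becomes the root.
Insert 19: 19 < 47 → go left. Place as left child of 47.
Insert 6: 6 < 47 → go left; 6 < 19 → go left. Place as left child of 19.
Insert 3: 3 < 47 → go left; 3 < 19 → go left; 3 < 6 → go left. Place as left child of 6.
Insert 48: 48 > 47 → go right. Place as right child of 47.
Insert 56: 56 > 47 → go right; 56 > 48 → go right. Place as right child of 48.
Insert 31: 31 < 47 → go left; 31 > 19 → go right. Place as right child of 19.
Insert 9: 9 < 47 → go left; 9 < 19 → go left; 9 > 6 → go right. Place as right child of 6.
Insert 14: 14 < 47 → go left; 14 < 19 → go left; 14 > 6 → go right; 14 > 9 → go right. Place as right child of 9.
Insert 30: 30 < 47 → go left; 30 > 19 → go right; 30 < 31 → go left. Place as left child of 31.
Insert 20: 20 < 47 → go left; 20 > 19 → go right; 20 < 31 → go left; 20 < 30 → go left. Place as left child of 30.
Insert 52: 52 > 47 → go right; 52 > 48 → go right; 52 < 56 → go left. Place as left child of 56.
Insert 4: 4 < 47 → go left; 4 < 19 → go left; 4 < 6 → go left; 4 > 3 → go right. Place as right child of 3.
Insert 53: 53 > 47 → go right; 53 > 48 → go right; 53 < 56 → go left; 53 > 52 → go right. Place as right child of 52.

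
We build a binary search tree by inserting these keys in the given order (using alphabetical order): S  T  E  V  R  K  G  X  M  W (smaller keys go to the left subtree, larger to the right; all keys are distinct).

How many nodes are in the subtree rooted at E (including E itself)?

Insert S: tree is empty, so S becomes the root.
Insert T: T > S → go right. Place as right child of S.
Insert E: E < S → go left. Place as left child of S.
Insert V: V > S → go right; V > T → go right. Place as right child of T.
Insert R: R < S → go left; R > E → go right. Place as right child of E.
Insert K: K < S → go left; K > E → go right; K < R → go left. Place as left child of R.
Insert G: G < S → go left; G > E → go right; G < R → go left; G < K → go left. Place as left child of K.
Insert X: X > S → go right; X > T → go right; X > V → go right. Place as right child of V.
Insert M: M < S → go left; M > E → go right; M < R → go left; M > K → go right. Place as right child of K.
Insert W: W > S → go right; W > T → go right; W > V → go right; W < X → go left. Place as left child of X.

Subtree rooted at E contains: E, R, K, G, M — 5 nodes.

5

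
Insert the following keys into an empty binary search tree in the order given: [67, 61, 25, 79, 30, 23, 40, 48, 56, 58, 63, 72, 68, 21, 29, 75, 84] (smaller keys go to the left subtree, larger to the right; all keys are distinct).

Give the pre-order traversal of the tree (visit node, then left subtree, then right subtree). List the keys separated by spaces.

Insert 67: tree is empty, so 67 becomes the root.
Insert 61: 61 < 67 → go left. Place as left child of 67.
Insert 25: 25 < 67 → go left; 25 < 61 → go left. Place as left child of 61.
Insert 79: 79 > 67 → go right. Place as right child of 67.
Insert 30: 30 < 67 → go left; 30 < 61 → go left; 30 > 25 → go right. Place as right child of 25.
Insert 23: 23 < 67 → go left; 23 < 61 → go left; 23 < 25 → go left. Place as left child of 25.
Insert 40: 40 < 67 → go left; 40 < 61 → go left; 40 > 25 → go right; 40 > 30 → go right. Place as right child of 30.
Insert 48: 48 < 67 → go left; 48 < 61 → go left; 48 > 25 → go right; 48 > 30 → go right; 48 > 40 → go right. Place as right child of 40.
Insert 56: 56 < 67 → go left; 56 < 61 → go left; 56 > 25 → go right; 56 > 30 → go right; 56 > 40 → go right; 56 > 48 → go right. Place as right child of 48.
Insert 58: 58 < 67 → go left; 58 < 61 → go left; 58 > 25 → go right; 58 > 30 → go right; 58 > 40 → go right; 58 > 48 → go right; 58 > 56 → go right. Place as right child of 56.
Insert 63: 63 < 67 → go left; 63 > 61 → go right. Place as right child of 61.
Insert 72: 72 > 67 → go right; 72 < 79 → go left. Place as left child of 79.
Insert 68: 68 > 67 → go right; 68 < 79 → go left; 68 < 72 → go left. Place as left child of 72.
Insert 21: 21 < 67 → go left; 21 < 61 → go left; 21 < 25 → go left; 21 < 23 → go left. Place as left child of 23.
Insert 29: 29 < 67 → go left; 29 < 61 → go left; 29 > 25 → go right; 29 < 30 → go left. Place as left child of 30.
Insert 75: 75 > 67 → go right; 75 < 79 → go left; 75 > 72 → go right. Place as right child of 72.
Insert 84: 84 > 67 → go right; 84 > 79 → go right. Place as right child of 79.

67 61 25 23 21 30 29 40 48 56 58 63 79 72 68 75 84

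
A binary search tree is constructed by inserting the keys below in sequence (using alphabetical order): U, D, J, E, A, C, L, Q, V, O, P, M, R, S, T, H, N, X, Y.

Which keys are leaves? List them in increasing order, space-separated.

U: root
D: left child of U (depth 1)
J: right child of D (depth 2)
E: left child of J (depth 3)
A: left child of D (depth 2)
C: right child of A (depth 3)
L: right child of J (depth 3)
Q: right child of L (depth 4)
V: right child of U (depth 1)
O: left child of Q (depth 5)
P: right child of O (depth 6)
M: left child of O (depth 6)
R: right child of Q (depth 5)
S: right child of R (depth 6)
T: right child of S (depth 7)
H: right child of E (depth 4)
N: right child of M (depth 7)
X: right child of V (depth 2)
Y: right child of X (depth 3)

C H N P T Y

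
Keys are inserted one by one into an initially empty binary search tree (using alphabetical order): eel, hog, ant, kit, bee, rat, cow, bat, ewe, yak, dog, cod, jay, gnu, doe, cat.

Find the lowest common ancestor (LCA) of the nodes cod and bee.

bee

Insert eel: tree is empty, so eel becomes the root.
Insert hog: hog > eel → go right. Place as right child of eel.
Insert ant: ant < eel → go left. Place as left child of eel.
Insert kit: kit > eel → go right; kit > hog → go right. Place as right child of hog.
Insert bee: bee < eel → go left; bee > ant → go right. Place as right child of ant.
Insert rat: rat > eel → go right; rat > hog → go right; rat > kit → go right. Place as right child of kit.
Insert cow: cow < eel → go left; cow > ant → go right; cow > bee → go right. Place as right child of bee.
Insert bat: bat < eel → go left; bat > ant → go right; bat < bee → go left. Place as left child of bee.
Insert ewe: ewe > eel → go right; ewe < hog → go left. Place as left child of hog.
Insert yak: yak > eel → go right; yak > hog → go right; yak > kit → go right; yak > rat → go right. Place as right child of rat.
Insert dog: dog < eel → go left; dog > ant → go right; dog > bee → go right; dog > cow → go right. Place as right child of cow.
Insert cod: cod < eel → go left; cod > ant → go right; cod > bee → go right; cod < cow → go left. Place as left child of cow.
Insert jay: jay > eel → go right; jay > hog → go right; jay < kit → go left. Place as left child of kit.
Insert gnu: gnu > eel → go right; gnu < hog → go left; gnu > ewe → go right. Place as right child of ewe.
Insert doe: doe < eel → go left; doe > ant → go right; doe > bee → go right; doe > cow → go right; doe < dog → go left. Place as left child of dog.
Insert cat: cat < eel → go left; cat > ant → go right; cat > bee → go right; cat < cow → go left; cat < cod → go left. Place as left child of cod.

Path to cod: eel → ant → bee → cow → cod
Path to bee: eel → ant → bee
bee lies on both paths and is an ancestor of the other node.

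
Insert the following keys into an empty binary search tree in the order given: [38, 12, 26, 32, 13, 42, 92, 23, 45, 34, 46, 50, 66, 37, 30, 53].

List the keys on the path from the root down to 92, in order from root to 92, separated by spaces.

38 42 92

Insert 38: tree is empty, so 38 becomes the root.
Insert 12: 12 < 38 → go left. Place as left child of 38.
Insert 26: 26 < 38 → go left; 26 > 12 → go right. Place as right child of 12.
Insert 32: 32 < 38 → go left; 32 > 12 → go right; 32 > 26 → go right. Place as right child of 26.
Insert 13: 13 < 38 → go left; 13 > 12 → go right; 13 < 26 → go left. Place as left child of 26.
Insert 42: 42 > 38 → go right. Place as right child of 38.
Insert 92: 92 > 38 → go right; 92 > 42 → go right. Place as right child of 42.
Insert 23: 23 < 38 → go left; 23 > 12 → go right; 23 < 26 → go left; 23 > 13 → go right. Place as right child of 13.
Insert 45: 45 > 38 → go right; 45 > 42 → go right; 45 < 92 → go left. Place as left child of 92.
Insert 34: 34 < 38 → go left; 34 > 12 → go right; 34 > 26 → go right; 34 > 32 → go right. Place as right child of 32.
Insert 46: 46 > 38 → go right; 46 > 42 → go right; 46 < 92 → go left; 46 > 45 → go right. Place as right child of 45.
Insert 50: 50 > 38 → go right; 50 > 42 → go right; 50 < 92 → go left; 50 > 45 → go right; 50 > 46 → go right. Place as right child of 46.
Insert 66: 66 > 38 → go right; 66 > 42 → go right; 66 < 92 → go left; 66 > 45 → go right; 66 > 46 → go right; 66 > 50 → go right. Place as right child of 50.
Insert 37: 37 < 38 → go left; 37 > 12 → go right; 37 > 26 → go right; 37 > 32 → go right; 37 > 34 → go right. Place as right child of 34.
Insert 30: 30 < 38 → go left; 30 > 12 → go right; 30 > 26 → go right; 30 < 32 → go left. Place as left child of 32.
Insert 53: 53 > 38 → go right; 53 > 42 → go right; 53 < 92 → go left; 53 > 45 → go right; 53 > 46 → go right; 53 > 50 → go right; 53 < 66 → go left. Place as left child of 66.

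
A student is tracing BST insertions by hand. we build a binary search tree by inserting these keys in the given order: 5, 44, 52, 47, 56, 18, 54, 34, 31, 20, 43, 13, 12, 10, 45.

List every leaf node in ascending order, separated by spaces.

Insert 5: tree is empty, so 5 becomes the root.
Insert 44: 44 > 5 → go right. Place as right child of 5.
Insert 52: 52 > 5 → go right; 52 > 44 → go right. Place as right child of 44.
Insert 47: 47 > 5 → go right; 47 > 44 → go right; 47 < 52 → go left. Place as left child of 52.
Insert 56: 56 > 5 → go right; 56 > 44 → go right; 56 > 52 → go right. Place as right child of 52.
Insert 18: 18 > 5 → go right; 18 < 44 → go left. Place as left child of 44.
Insert 54: 54 > 5 → go right; 54 > 44 → go right; 54 > 52 → go right; 54 < 56 → go left. Place as left child of 56.
Insert 34: 34 > 5 → go right; 34 < 44 → go left; 34 > 18 → go right. Place as right child of 18.
Insert 31: 31 > 5 → go right; 31 < 44 → go left; 31 > 18 → go right; 31 < 34 → go left. Place as left child of 34.
Insert 20: 20 > 5 → go right; 20 < 44 → go left; 20 > 18 → go right; 20 < 34 → go left; 20 < 31 → go left. Place as left child of 31.
Insert 43: 43 > 5 → go right; 43 < 44 → go left; 43 > 18 → go right; 43 > 34 → go right. Place as right child of 34.
Insert 13: 13 > 5 → go right; 13 < 44 → go left; 13 < 18 → go left. Place as left child of 18.
Insert 12: 12 > 5 → go right; 12 < 44 → go left; 12 < 18 → go left; 12 < 13 → go left. Place as left child of 13.
Insert 10: 10 > 5 → go right; 10 < 44 → go left; 10 < 18 → go left; 10 < 13 → go left; 10 < 12 → go left. Place as left child of 12.
Insert 45: 45 > 5 → go right; 45 > 44 → go right; 45 < 52 → go left; 45 < 47 → go left. Place as left child of 47.

10 20 43 45 54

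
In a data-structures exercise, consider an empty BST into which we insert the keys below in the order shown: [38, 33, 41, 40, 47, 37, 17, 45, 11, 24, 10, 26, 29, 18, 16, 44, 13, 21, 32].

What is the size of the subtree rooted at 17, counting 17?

38: root
33: left child of 38 (depth 1)
41: right child of 38 (depth 1)
40: left child of 41 (depth 2)
47: right child of 41 (depth 2)
37: right child of 33 (depth 2)
17: left child of 33 (depth 2)
45: left child of 47 (depth 3)
11: left child of 17 (depth 3)
24: right child of 17 (depth 3)
10: left child of 11 (depth 4)
26: right child of 24 (depth 4)
29: right child of 26 (depth 5)
18: left child of 24 (depth 4)
16: right child of 11 (depth 4)
44: left child of 45 (depth 4)
13: left child of 16 (depth 5)
21: right child of 18 (depth 5)
32: right child of 29 (depth 6)

Subtree rooted at 17 contains: 17, 11, 10, 16, 13, 24, 18, 21, 26, 29, 32 — 11 nodes.

11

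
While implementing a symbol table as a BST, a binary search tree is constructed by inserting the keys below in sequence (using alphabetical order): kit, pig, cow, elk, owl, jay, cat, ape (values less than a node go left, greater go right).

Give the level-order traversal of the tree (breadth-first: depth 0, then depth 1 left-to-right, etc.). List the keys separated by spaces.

Resulting structure (node: left, right):
  kit: L=cow, R=pig
  pig: L=owl, R=–
  cow: L=cat, R=elk
  elk: L=–, R=jay
  owl: L=–, R=–
  jay: L=–, R=–
  cat: L=ape, R=–
  ape: L=–, R=–

kit cow pig cat elk owl ape jay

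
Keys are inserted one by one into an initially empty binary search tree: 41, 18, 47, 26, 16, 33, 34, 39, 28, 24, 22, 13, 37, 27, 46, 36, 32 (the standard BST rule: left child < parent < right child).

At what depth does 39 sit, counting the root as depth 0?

Insert 41: tree is empty, so 41 becomes the root.
Insert 18: 18 < 41 → go left. Place as left child of 41.
Insert 47: 47 > 41 → go right. Place as right child of 41.
Insert 26: 26 < 41 → go left; 26 > 18 → go right. Place as right child of 18.
Insert 16: 16 < 41 → go left; 16 < 18 → go left. Place as left child of 18.
Insert 33: 33 < 41 → go left; 33 > 18 → go right; 33 > 26 → go right. Place as right child of 26.
Insert 34: 34 < 41 → go left; 34 > 18 → go right; 34 > 26 → go right; 34 > 33 → go right. Place as right child of 33.
Insert 39: 39 < 41 → go left; 39 > 18 → go right; 39 > 26 → go right; 39 > 33 → go right; 39 > 34 → go right. Place as right child of 34.
Insert 28: 28 < 41 → go left; 28 > 18 → go right; 28 > 26 → go right; 28 < 33 → go left. Place as left child of 33.
Insert 24: 24 < 41 → go left; 24 > 18 → go right; 24 < 26 → go left. Place as left child of 26.
Insert 22: 22 < 41 → go left; 22 > 18 → go right; 22 < 26 → go left; 22 < 24 → go left. Place as left child of 24.
Insert 13: 13 < 41 → go left; 13 < 18 → go left; 13 < 16 → go left. Place as left child of 16.
Insert 37: 37 < 41 → go left; 37 > 18 → go right; 37 > 26 → go right; 37 > 33 → go right; 37 > 34 → go right; 37 < 39 → go left. Place as left child of 39.
Insert 27: 27 < 41 → go left; 27 > 18 → go right; 27 > 26 → go right; 27 < 33 → go left; 27 < 28 → go left. Place as left child of 28.
Insert 46: 46 > 41 → go right; 46 < 47 → go left. Place as left child of 47.
Insert 36: 36 < 41 → go left; 36 > 18 → go right; 36 > 26 → go right; 36 > 33 → go right; 36 > 34 → go right; 36 < 39 → go left; 36 < 37 → go left. Place as left child of 37.
Insert 32: 32 < 41 → go left; 32 > 18 → go right; 32 > 26 → go right; 32 < 33 → go left; 32 > 28 → go right. Place as right child of 28.

Path to 39: 41 → 18 → 26 → 33 → 34 → 39, which is 5 edges.

5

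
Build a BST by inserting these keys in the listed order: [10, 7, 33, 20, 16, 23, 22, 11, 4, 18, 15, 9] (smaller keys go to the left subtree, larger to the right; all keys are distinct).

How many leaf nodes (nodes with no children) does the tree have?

10: root
7: left child of 10 (depth 1)
33: right child of 10 (depth 1)
20: left child of 33 (depth 2)
16: left child of 20 (depth 3)
23: right child of 20 (depth 3)
22: left child of 23 (depth 4)
11: left child of 16 (depth 4)
4: left child of 7 (depth 2)
18: right child of 16 (depth 4)
15: right child of 11 (depth 5)
9: right child of 7 (depth 2)

Leaves: 4, 9, 15, 18, 22 — 5 in total.

5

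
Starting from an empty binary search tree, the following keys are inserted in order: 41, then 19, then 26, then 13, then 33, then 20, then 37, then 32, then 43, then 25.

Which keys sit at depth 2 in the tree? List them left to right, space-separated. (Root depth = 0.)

Resulting structure (node: left, right):
  41: L=19, R=43
  19: L=13, R=26
  26: L=20, R=33
  13: L=–, R=–
  33: L=32, R=37
  20: L=–, R=25
  37: L=–, R=–
  32: L=–, R=–
  43: L=–, R=–
  25: L=–, R=–

13 26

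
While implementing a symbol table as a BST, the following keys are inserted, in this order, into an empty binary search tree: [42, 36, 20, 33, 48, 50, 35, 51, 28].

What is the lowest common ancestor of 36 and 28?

Resulting structure (node: left, right):
  42: L=36, R=48
  36: L=20, R=–
  20: L=–, R=33
  33: L=28, R=35
  48: L=–, R=50
  50: L=–, R=51
  35: L=–, R=–
  51: L=–, R=–
  28: L=–, R=–

Path to 36: 42 → 36
Path to 28: 42 → 36 → 20 → 33 → 28
36 lies on both paths and is an ancestor of the other node.

36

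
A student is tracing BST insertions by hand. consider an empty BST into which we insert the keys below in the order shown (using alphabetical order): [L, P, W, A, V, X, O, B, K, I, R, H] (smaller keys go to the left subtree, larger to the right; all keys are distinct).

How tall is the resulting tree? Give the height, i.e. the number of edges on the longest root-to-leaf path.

Resulting structure (node: left, right):
  L: L=A, R=P
  P: L=O, R=W
  W: L=V, R=X
  A: L=–, R=B
  V: L=R, R=–
  X: L=–, R=–
  O: L=–, R=–
  B: L=–, R=K
  K: L=I, R=–
  I: L=H, R=–
  R: L=–, R=–
  H: L=–, R=–

The deepest node is H at depth 5.

5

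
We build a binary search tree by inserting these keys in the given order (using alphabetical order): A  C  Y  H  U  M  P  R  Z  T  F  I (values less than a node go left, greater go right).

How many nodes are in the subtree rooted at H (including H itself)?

Insert A: tree is empty, so A becomes the root.
Insert C: C > A → go right. Place as right child of A.
Insert Y: Y > A → go right; Y > C → go right. Place as right child of C.
Insert H: H > A → go right; H > C → go right; H < Y → go left. Place as left child of Y.
Insert U: U > A → go right; U > C → go right; U < Y → go left; U > H → go right. Place as right child of H.
Insert M: M > A → go right; M > C → go right; M < Y → go left; M > H → go right; M < U → go left. Place as left child of U.
Insert P: P > A → go right; P > C → go right; P < Y → go left; P > H → go right; P < U → go left; P > M → go right. Place as right child of M.
Insert R: R > A → go right; R > C → go right; R < Y → go left; R > H → go right; R < U → go left; R > M → go right; R > P → go right. Place as right child of P.
Insert Z: Z > A → go right; Z > C → go right; Z > Y → go right. Place as right child of Y.
Insert T: T > A → go right; T > C → go right; T < Y → go left; T > H → go right; T < U → go left; T > M → go right; T > P → go right; T > R → go right. Place as right child of R.
Insert F: F > A → go right; F > C → go right; F < Y → go left; F < H → go left. Place as left child of H.
Insert I: I > A → go right; I > C → go right; I < Y → go left; I > H → go right; I < U → go left; I < M → go left. Place as left child of M.

Subtree rooted at H contains: H, F, U, M, I, P, R, T — 8 nodes.

8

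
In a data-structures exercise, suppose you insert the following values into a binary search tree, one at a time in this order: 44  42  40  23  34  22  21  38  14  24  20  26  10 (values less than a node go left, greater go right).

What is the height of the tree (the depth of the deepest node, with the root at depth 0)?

7

Insert 44: tree is empty, so 44 becomes the root.
Insert 42: 42 < 44 → go left. Place as left child of 44.
Insert 40: 40 < 44 → go left; 40 < 42 → go left. Place as left child of 42.
Insert 23: 23 < 44 → go left; 23 < 42 → go left; 23 < 40 → go left. Place as left child of 40.
Insert 34: 34 < 44 → go left; 34 < 42 → go left; 34 < 40 → go left; 34 > 23 → go right. Place as right child of 23.
Insert 22: 22 < 44 → go left; 22 < 42 → go left; 22 < 40 → go left; 22 < 23 → go left. Place as left child of 23.
Insert 21: 21 < 44 → go left; 21 < 42 → go left; 21 < 40 → go left; 21 < 23 → go left; 21 < 22 → go left. Place as left child of 22.
Insert 38: 38 < 44 → go left; 38 < 42 → go left; 38 < 40 → go left; 38 > 23 → go right; 38 > 34 → go right. Place as right child of 34.
Insert 14: 14 < 44 → go left; 14 < 42 → go left; 14 < 40 → go left; 14 < 23 → go left; 14 < 22 → go left; 14 < 21 → go left. Place as left child of 21.
Insert 24: 24 < 44 → go left; 24 < 42 → go left; 24 < 40 → go left; 24 > 23 → go right; 24 < 34 → go left. Place as left child of 34.
Insert 20: 20 < 44 → go left; 20 < 42 → go left; 20 < 40 → go left; 20 < 23 → go left; 20 < 22 → go left; 20 < 21 → go left; 20 > 14 → go right. Place as right child of 14.
Insert 26: 26 < 44 → go left; 26 < 42 → go left; 26 < 40 → go left; 26 > 23 → go right; 26 < 34 → go left; 26 > 24 → go right. Place as right child of 24.
Insert 10: 10 < 44 → go left; 10 < 42 → go left; 10 < 40 → go left; 10 < 23 → go left; 10 < 22 → go left; 10 < 21 → go left; 10 < 14 → go left. Place as left child of 14.

The deepest node is 20 at depth 7.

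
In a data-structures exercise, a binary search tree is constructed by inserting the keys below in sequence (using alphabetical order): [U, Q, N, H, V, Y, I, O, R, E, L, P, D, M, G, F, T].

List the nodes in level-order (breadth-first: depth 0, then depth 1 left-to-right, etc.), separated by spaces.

Insert U: tree is empty, so U becomes the root.
Insert Q: Q < U → go left. Place as left child of U.
Insert N: N < U → go left; N < Q → go left. Place as left child of Q.
Insert H: H < U → go left; H < Q → go left; H < N → go left. Place as left child of N.
Insert V: V > U → go right. Place as right child of U.
Insert Y: Y > U → go right; Y > V → go right. Place as right child of V.
Insert I: I < U → go left; I < Q → go left; I < N → go left; I > H → go right. Place as right child of H.
Insert O: O < U → go left; O < Q → go left; O > N → go right. Place as right child of N.
Insert R: R < U → go left; R > Q → go right. Place as right child of Q.
Insert E: E < U → go left; E < Q → go left; E < N → go left; E < H → go left. Place as left child of H.
Insert L: L < U → go left; L < Q → go left; L < N → go left; L > H → go right; L > I → go right. Place as right child of I.
Insert P: P < U → go left; P < Q → go left; P > N → go right; P > O → go right. Place as right child of O.
Insert D: D < U → go left; D < Q → go left; D < N → go left; D < H → go left; D < E → go left. Place as left child of E.
Insert M: M < U → go left; M < Q → go left; M < N → go left; M > H → go right; M > I → go right; M > L → go right. Place as right child of L.
Insert G: G < U → go left; G < Q → go left; G < N → go left; G < H → go left; G > E → go right. Place as right child of E.
Insert F: F < U → go left; F < Q → go left; F < N → go left; F < H → go left; F > E → go right; F < G → go left. Place as left child of G.
Insert T: T < U → go left; T > Q → go right; T > R → go right. Place as right child of R.

U Q V N R Y H O T E I P D G L F M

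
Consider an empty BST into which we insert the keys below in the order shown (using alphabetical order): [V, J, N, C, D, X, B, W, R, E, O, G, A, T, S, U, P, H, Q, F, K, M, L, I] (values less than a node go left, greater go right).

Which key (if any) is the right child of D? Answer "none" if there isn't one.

E

Insert V: tree is empty, so V becomes the root.
Insert J: J < V → go left. Place as left child of V.
Insert N: N < V → go left; N > J → go right. Place as right child of J.
Insert C: C < V → go left; C < J → go left. Place as left child of J.
Insert D: D < V → go left; D < J → go left; D > C → go right. Place as right child of C.
Insert X: X > V → go right. Place as right child of V.
Insert B: B < V → go left; B < J → go left; B < C → go left. Place as left child of C.
Insert W: W > V → go right; W < X → go left. Place as left child of X.
Insert R: R < V → go left; R > J → go right; R > N → go right. Place as right child of N.
Insert E: E < V → go left; E < J → go left; E > C → go right; E > D → go right. Place as right child of D.
Insert O: O < V → go left; O > J → go right; O > N → go right; O < R → go left. Place as left child of R.
Insert G: G < V → go left; G < J → go left; G > C → go right; G > D → go right; G > E → go right. Place as right child of E.
Insert A: A < V → go left; A < J → go left; A < C → go left; A < B → go left. Place as left child of B.
Insert T: T < V → go left; T > J → go right; T > N → go right; T > R → go right. Place as right child of R.
Insert S: S < V → go left; S > J → go right; S > N → go right; S > R → go right; S < T → go left. Place as left child of T.
Insert U: U < V → go left; U > J → go right; U > N → go right; U > R → go right; U > T → go right. Place as right child of T.
Insert P: P < V → go left; P > J → go right; P > N → go right; P < R → go left; P > O → go right. Place as right child of O.
Insert H: H < V → go left; H < J → go left; H > C → go right; H > D → go right; H > E → go right; H > G → go right. Place as right child of G.
Insert Q: Q < V → go left; Q > J → go right; Q > N → go right; Q < R → go left; Q > O → go right; Q > P → go right. Place as right child of P.
Insert F: F < V → go left; F < J → go left; F > C → go right; F > D → go right; F > E → go right; F < G → go left. Place as left child of G.
Insert K: K < V → go left; K > J → go right; K < N → go left. Place as left child of N.
Insert M: M < V → go left; M > J → go right; M < N → go left; M > K → go right. Place as right child of K.
Insert L: L < V → go left; L > J → go right; L < N → go left; L > K → go right; L < M → go left. Place as left child of M.
Insert I: I < V → go left; I < J → go left; I > C → go right; I > D → go right; I > E → go right; I > G → go right; I > H → go right. Place as right child of H.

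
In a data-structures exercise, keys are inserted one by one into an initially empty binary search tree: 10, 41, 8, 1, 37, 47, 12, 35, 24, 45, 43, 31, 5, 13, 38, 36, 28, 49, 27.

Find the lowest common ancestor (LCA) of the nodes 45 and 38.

10: root
41: right child of 10 (depth 1)
8: left child of 10 (depth 1)
1: left child of 8 (depth 2)
37: left child of 41 (depth 2)
47: right child of 41 (depth 2)
12: left child of 37 (depth 3)
35: right child of 12 (depth 4)
24: left child of 35 (depth 5)
45: left child of 47 (depth 3)
43: left child of 45 (depth 4)
31: right child of 24 (depth 6)
5: right child of 1 (depth 3)
13: left child of 24 (depth 6)
38: right child of 37 (depth 3)
36: right child of 35 (depth 5)
28: left child of 31 (depth 7)
49: right child of 47 (depth 3)
27: left child of 28 (depth 8)

Path to 45: 10 → 41 → 47 → 45
Path to 38: 10 → 41 → 37 → 38
The paths share a prefix ending at 41, then split left and right.

41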